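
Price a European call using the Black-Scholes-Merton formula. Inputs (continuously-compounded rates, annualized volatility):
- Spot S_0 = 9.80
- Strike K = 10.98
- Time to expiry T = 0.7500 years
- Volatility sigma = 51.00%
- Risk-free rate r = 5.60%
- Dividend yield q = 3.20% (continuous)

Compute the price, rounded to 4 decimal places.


d1 = (ln(S/K) + (r - q + 0.5*sigma^2) * T) / (sigma * sqrt(T)) = 0.00417605
d2 = d1 - sigma * sqrt(T) = -0.43749690
exp(-rT) = 0.95886978; exp(-qT) = 0.97628571
C = S_0 * exp(-qT) * N(d1) - K * exp(-rT) * N(d2)
N(d1) = 0.50166600; N(d2) = 0.33087551
C = 9.8000 * 0.97628571 * 0.50166600 - 10.9800 * 0.95886978 * 0.33087551 = 1.3162

Answer: Price = 1.3162


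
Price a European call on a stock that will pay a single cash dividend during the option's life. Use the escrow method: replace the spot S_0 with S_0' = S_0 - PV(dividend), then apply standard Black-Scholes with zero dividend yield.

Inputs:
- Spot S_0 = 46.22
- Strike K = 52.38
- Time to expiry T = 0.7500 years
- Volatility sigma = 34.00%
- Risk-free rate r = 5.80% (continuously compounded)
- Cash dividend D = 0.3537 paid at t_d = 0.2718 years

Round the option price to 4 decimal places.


PV(D) = D * exp(-r * t_d) = 0.3537 * 0.98435921 = 0.34816785
S_0' = S_0 - PV(D) = 46.2200 - 0.34816785 = 45.87183215
d1 = (ln(S_0'/K) + (r + sigma^2/2)*T) / (sigma*sqrt(T)) = -0.15562507
d2 = d1 - sigma*sqrt(T) = -0.45007370
exp(-rT) = 0.95743255
N(d1) = 0.43816428; N(d2) = 0.32632865
C = S_0' * N(d1) - K * exp(-rT) * N(d2) = 45.87183215 * 0.43816428 - 52.3800 * 0.95743255 * 0.32632865 = 3.7339

Answer: Price = 3.7339


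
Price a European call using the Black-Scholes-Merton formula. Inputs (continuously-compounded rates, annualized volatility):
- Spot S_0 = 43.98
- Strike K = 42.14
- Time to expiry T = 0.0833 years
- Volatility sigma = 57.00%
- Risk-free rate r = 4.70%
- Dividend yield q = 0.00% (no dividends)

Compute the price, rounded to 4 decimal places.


Answer: Price = 3.9321

Derivation:
d1 = (ln(S/K) + (r - q + 0.5*sigma^2) * T) / (sigma * sqrt(T)) = 0.36583832
d2 = d1 - sigma * sqrt(T) = 0.20132640
exp(-rT) = 0.99609255; exp(-qT) = 1.00000000
C = S_0 * exp(-qT) * N(d1) - K * exp(-rT) * N(d2)
N(d1) = 0.64275714; N(d2) = 0.57977832
C = 43.9800 * 1.00000000 * 0.64275714 - 42.1400 * 0.99609255 * 0.57977832 = 3.9321


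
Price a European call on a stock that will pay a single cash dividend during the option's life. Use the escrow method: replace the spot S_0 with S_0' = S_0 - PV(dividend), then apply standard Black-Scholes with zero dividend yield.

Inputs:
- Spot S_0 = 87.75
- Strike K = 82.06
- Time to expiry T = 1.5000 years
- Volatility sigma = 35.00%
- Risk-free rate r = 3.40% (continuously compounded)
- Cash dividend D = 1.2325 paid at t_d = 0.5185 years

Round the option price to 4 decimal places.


PV(D) = D * exp(-r * t_d) = 1.2325 * 0.98252548 = 1.21096266
S_0' = S_0 - PV(D) = 87.7500 - 1.21096266 = 86.53903734
d1 = (ln(S_0'/K) + (r + sigma^2/2)*T) / (sigma*sqrt(T)) = 0.45728456
d2 = d1 - sigma*sqrt(T) = 0.02862386
exp(-rT) = 0.95027867
N(d1) = 0.67626674; N(d2) = 0.51141771
C = S_0' * N(d1) - K * exp(-rT) * N(d2) = 86.53903734 * 0.67626674 - 82.0600 * 0.95027867 * 0.51141771 = 18.6432

Answer: Price = 18.6432


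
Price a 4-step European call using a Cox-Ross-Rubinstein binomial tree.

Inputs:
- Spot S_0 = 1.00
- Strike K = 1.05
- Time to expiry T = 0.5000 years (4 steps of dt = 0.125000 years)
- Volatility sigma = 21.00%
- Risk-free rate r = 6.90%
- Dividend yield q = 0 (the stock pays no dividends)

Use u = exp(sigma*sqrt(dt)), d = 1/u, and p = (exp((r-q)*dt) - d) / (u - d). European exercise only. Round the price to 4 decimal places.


Answer: Price = V(0,0) = 0.0550

Derivation:
dt = T/N = 0.125000
u = exp(sigma*sqrt(dt)) = 1.077072; d = 1/u = 0.928443
p = (exp((r-q)*dt) - d) / (u - d) = 0.539728
Discount per step: exp(-r*dt) = 0.991412
Stock lattice S(k, i) with i counting down-moves:
  k=0: S(0,0) = 1.0000
  k=1: S(1,0) = 1.0771; S(1,1) = 0.9284
  k=2: S(2,0) = 1.1601; S(2,1) = 1.0000; S(2,2) = 0.8620
  k=3: S(3,0) = 1.2495; S(3,1) = 1.0771; S(3,2) = 0.9284; S(3,3) = 0.8003
  k=4: S(4,0) = 1.3458; S(4,1) = 1.1601; S(4,2) = 1.0000; S(4,3) = 0.8620; S(4,4) = 0.7431
Terminal payoffs V(N, i) = max(S_T - K, 0):
  V(4,0) = 0.295795; V(4,1) = 0.110084; V(4,2) = 0.000000; V(4,3) = 0.000000; V(4,4) = 0.000000
Backward induction: V(k, i) = exp(-r*dt) * [p * V(k+1, i) + (1-p) * V(k+1, i+1)].
  V(3,0) = exp(-r*dt) * [p*0.295795 + (1-p)*0.110084] = 0.208511
  V(3,1) = exp(-r*dt) * [p*0.110084 + (1-p)*0.000000] = 0.058905
  V(3,2) = exp(-r*dt) * [p*0.000000 + (1-p)*0.000000] = 0.000000
  V(3,3) = exp(-r*dt) * [p*0.000000 + (1-p)*0.000000] = 0.000000
  V(2,0) = exp(-r*dt) * [p*0.208511 + (1-p)*0.058905] = 0.138453
  V(2,1) = exp(-r*dt) * [p*0.058905 + (1-p)*0.000000] = 0.031520
  V(2,2) = exp(-r*dt) * [p*0.000000 + (1-p)*0.000000] = 0.000000
  V(1,0) = exp(-r*dt) * [p*0.138453 + (1-p)*0.031520] = 0.088468
  V(1,1) = exp(-r*dt) * [p*0.031520 + (1-p)*0.000000] = 0.016866
  V(0,0) = exp(-r*dt) * [p*0.088468 + (1-p)*0.016866] = 0.055035


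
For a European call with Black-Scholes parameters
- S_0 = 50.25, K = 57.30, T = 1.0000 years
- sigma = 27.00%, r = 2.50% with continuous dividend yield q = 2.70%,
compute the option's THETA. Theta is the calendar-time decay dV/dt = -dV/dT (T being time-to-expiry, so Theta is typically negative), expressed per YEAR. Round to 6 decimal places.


d1 = -0.3586669510; d2 = -0.6286669510
phi(d1) = 0.3740897549; exp(-qT) = 0.9733612415; exp(-rT) = 0.9753099120
Theta = -S*exp(-qT)*phi(d1)*sigma/(2*sqrt(T)) - r*K*exp(-rT)*N(d2) + q*S*exp(-qT)*N(d1)
N(d1) = 0.3599221274; N(d2) = 0.2647835594; sqrt(T) = 1.0000000000
Term 1 = -50.2500 * 0.9733612415 * 0.3740897549 * 0.2700 / (2 * 1.0000000000) = -2.4701293616
Term 2 = -0.0250 * 57.3000 * 0.9753099120 * 0.2647835594 = -0.3699374380
Term 3 = 0.0270 * 50.2500 * 0.9733612415 * 0.3599221274 = 0.4753159920
Theta = -2.4701293616 + (-0.3699374380) + (0.4753159920) = -2.364751

Answer: Theta = -2.364751


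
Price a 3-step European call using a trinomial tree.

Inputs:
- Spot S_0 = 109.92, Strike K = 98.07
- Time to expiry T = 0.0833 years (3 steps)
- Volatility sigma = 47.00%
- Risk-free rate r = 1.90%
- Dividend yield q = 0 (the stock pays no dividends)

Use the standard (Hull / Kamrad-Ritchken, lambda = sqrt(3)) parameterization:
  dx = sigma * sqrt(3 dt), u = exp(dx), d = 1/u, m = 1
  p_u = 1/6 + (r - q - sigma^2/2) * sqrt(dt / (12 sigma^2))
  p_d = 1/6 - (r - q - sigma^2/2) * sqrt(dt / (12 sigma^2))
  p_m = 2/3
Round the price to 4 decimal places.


Answer: Price = V(0,0) = 13.5436

Derivation:
dt = T/N = 0.027767; dx = sigma*sqrt(3*dt) = 0.135650
u = exp(dx) = 1.145281; d = 1/u = 0.873148
p_u = 0.157307, p_m = 0.666667, p_d = 0.176026
Discount per step: exp(-r*dt) = 0.999473
Stock lattice S(k, j) with j the centered position index:
  k=0: S(0,+0) = 109.9200
  k=1: S(1,-1) = 95.9764; S(1,+0) = 109.9200; S(1,+1) = 125.8893
  k=2: S(2,-2) = 83.8016; S(2,-1) = 95.9764; S(2,+0) = 109.9200; S(2,+1) = 125.8893; S(2,+2) = 144.1787
  k=3: S(3,-3) = 73.1712; S(3,-2) = 83.8016; S(3,-1) = 95.9764; S(3,+0) = 109.9200; S(3,+1) = 125.8893; S(3,+2) = 144.1787; S(3,+3) = 165.1251
Terminal payoffs V(N, j) = max(S_T - K, 0):
  V(3,-3) = 0.000000; V(3,-2) = 0.000000; V(3,-1) = 0.000000; V(3,+0) = 11.850000; V(3,+1) = 27.819307; V(3,+2) = 46.108653; V(3,+3) = 67.055098
Backward induction: V(k, j) = exp(-r*dt) * [p_u * V(k+1, j+1) + p_m * V(k+1, j) + p_d * V(k+1, j-1)]
  V(2,-2) = exp(-r*dt) * [p_u*0.000000 + p_m*0.000000 + p_d*0.000000] = 0.000000
  V(2,-1) = exp(-r*dt) * [p_u*11.850000 + p_m*0.000000 + p_d*0.000000] = 1.863106
  V(2,+0) = exp(-r*dt) * [p_u*27.819307 + p_m*11.850000 + p_d*0.000000] = 12.269699
  V(2,+1) = exp(-r*dt) * [p_u*46.108653 + p_m*27.819307 + p_d*11.850000] = 27.870625
  V(2,+2) = exp(-r*dt) * [p_u*67.055098 + p_m*46.108653 + p_d*27.819307] = 46.159913
  V(1,-1) = exp(-r*dt) * [p_u*12.269699 + p_m*1.863106 + p_d*0.000000] = 3.170508
  V(1,+0) = exp(-r*dt) * [p_u*27.870625 + p_m*12.269699 + p_d*1.863106] = 12.885202
  V(1,+1) = exp(-r*dt) * [p_u*46.159913 + p_m*27.870625 + p_d*12.269699] = 27.986718
  V(0,+0) = exp(-r*dt) * [p_u*27.986718 + p_m*12.885202 + p_d*3.170508] = 13.543589


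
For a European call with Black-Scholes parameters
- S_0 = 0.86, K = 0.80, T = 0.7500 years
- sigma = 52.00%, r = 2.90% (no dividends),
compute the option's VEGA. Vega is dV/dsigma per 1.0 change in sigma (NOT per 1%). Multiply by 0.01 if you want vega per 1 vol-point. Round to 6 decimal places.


Answer: Vega = 0.270413

Derivation:
d1 = 0.4340578426; d2 = -0.0162753673
phi(d1) = 0.3630765307; exp(-qT) = 1.0000000000; exp(-rT) = 0.9784848257
Vega = S * exp(-qT) * phi(d1) * sqrt(T) = 0.8600 * 1.0000000000 * 0.3630765307 * 0.8660254038 = 0.270413


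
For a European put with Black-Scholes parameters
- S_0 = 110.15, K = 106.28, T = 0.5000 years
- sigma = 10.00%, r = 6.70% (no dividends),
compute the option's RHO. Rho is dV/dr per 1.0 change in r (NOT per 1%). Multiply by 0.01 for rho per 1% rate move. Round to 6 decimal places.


d1 = 1.0149238314; d2 = 0.9442131533
phi(d1) = 0.2383598613; exp(-qT) = 1.0000000000; exp(-rT) = 0.9670549112
N(-d2) = 0.1725303675
Rho = -K*T*exp(-rT)*N(-d2) = -106.2800 * 0.5000 * 0.9670549112 * 0.1725303675 = -8.866214

Answer: Rho = -8.866214


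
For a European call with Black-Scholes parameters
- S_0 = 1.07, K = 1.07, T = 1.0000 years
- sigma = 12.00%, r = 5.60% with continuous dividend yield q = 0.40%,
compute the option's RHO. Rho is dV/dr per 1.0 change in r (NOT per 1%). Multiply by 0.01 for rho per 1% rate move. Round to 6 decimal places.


d1 = 0.4933333333; d2 = 0.3733333333
phi(d1) = 0.3532329862; exp(-qT) = 0.9960079893; exp(-rT) = 0.9455391359
N(d2) = 0.6455498148
Rho = K*T*exp(-rT)*N(d2) = 1.0700 * 1.0000 * 0.9455391359 * 0.6455498148 = 0.653120

Answer: Rho = 0.653120


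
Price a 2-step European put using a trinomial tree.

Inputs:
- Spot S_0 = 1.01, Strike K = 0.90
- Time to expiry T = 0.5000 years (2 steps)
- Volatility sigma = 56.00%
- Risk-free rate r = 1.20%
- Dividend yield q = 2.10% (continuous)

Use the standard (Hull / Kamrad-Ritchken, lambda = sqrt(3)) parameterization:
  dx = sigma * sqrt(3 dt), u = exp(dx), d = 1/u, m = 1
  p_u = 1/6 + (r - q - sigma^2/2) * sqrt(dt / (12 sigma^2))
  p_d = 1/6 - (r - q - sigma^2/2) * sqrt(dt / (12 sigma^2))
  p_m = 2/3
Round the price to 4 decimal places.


Answer: Price = V(0,0) = 0.0997

Derivation:
dt = T/N = 0.250000; dx = sigma*sqrt(3*dt) = 0.484974
u = exp(dx) = 1.624133; d = 1/u = 0.615713
p_u = 0.123932, p_m = 0.666667, p_d = 0.209401
Discount per step: exp(-r*dt) = 0.997004
Stock lattice S(k, j) with j the centered position index:
  k=0: S(0,+0) = 1.0100
  k=1: S(1,-1) = 0.6219; S(1,+0) = 1.0100; S(1,+1) = 1.6404
  k=2: S(2,-2) = 0.3829; S(2,-1) = 0.6219; S(2,+0) = 1.0100; S(2,+1) = 1.6404; S(2,+2) = 2.6642
Terminal payoffs V(N, j) = max(K - S_T, 0):
  V(2,-2) = 0.517106; V(2,-1) = 0.278130; V(2,+0) = 0.000000; V(2,+1) = 0.000000; V(2,+2) = 0.000000
Backward induction: V(k, j) = exp(-r*dt) * [p_u * V(k+1, j+1) + p_m * V(k+1, j) + p_d * V(k+1, j-1)]
  V(1,-1) = exp(-r*dt) * [p_u*0.000000 + p_m*0.278130 + p_d*0.517106] = 0.292823
  V(1,+0) = exp(-r*dt) * [p_u*0.000000 + p_m*0.000000 + p_d*0.278130] = 0.058066
  V(1,+1) = exp(-r*dt) * [p_u*0.000000 + p_m*0.000000 + p_d*0.000000] = 0.000000
  V(0,+0) = exp(-r*dt) * [p_u*0.000000 + p_m*0.058066 + p_d*0.292823] = 0.099728


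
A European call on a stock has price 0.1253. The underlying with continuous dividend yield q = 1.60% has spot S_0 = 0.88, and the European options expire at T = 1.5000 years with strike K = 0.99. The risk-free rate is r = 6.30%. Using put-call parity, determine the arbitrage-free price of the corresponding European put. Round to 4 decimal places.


Put-call parity: C - P = S_0 * exp(-qT) - K * exp(-rT).
S_0 * exp(-qT) = 0.8800 * 0.97628571 = 0.85913142
K * exp(-rT) = 0.9900 * 0.90982773 = 0.90072946
P = C - S*exp(-qT) + K*exp(-rT)
P = 0.1253 - 0.85913142 + 0.90072946 = 0.1669

Answer: Put price = 0.1669


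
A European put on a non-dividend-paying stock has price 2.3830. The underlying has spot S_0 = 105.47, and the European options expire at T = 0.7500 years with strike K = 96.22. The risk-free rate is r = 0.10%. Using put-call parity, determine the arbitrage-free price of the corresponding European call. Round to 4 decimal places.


Answer: Call price = 11.7051

Derivation:
Put-call parity: C - P = S_0 * exp(-qT) - K * exp(-rT).
S_0 * exp(-qT) = 105.4700 * 1.00000000 = 105.47000000
K * exp(-rT) = 96.2200 * 0.99925028 = 96.14786206
C = P + S*exp(-qT) - K*exp(-rT)
C = 2.3830 + 105.47000000 - 96.14786206 = 11.7051


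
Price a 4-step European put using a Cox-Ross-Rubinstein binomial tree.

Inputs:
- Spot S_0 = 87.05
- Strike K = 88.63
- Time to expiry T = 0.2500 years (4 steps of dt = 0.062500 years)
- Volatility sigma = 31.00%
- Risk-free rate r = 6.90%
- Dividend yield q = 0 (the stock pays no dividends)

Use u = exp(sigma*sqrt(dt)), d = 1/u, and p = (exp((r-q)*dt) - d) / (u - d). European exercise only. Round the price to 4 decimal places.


Answer: Price = V(0,0) = 5.3458

Derivation:
dt = T/N = 0.062500
u = exp(sigma*sqrt(dt)) = 1.080582; d = 1/u = 0.925427
p = (exp((r-q)*dt) - d) / (u - d) = 0.508489
Discount per step: exp(-r*dt) = 0.995697
Stock lattice S(k, i) with i counting down-moves:
  k=0: S(0,0) = 87.0500
  k=1: S(1,0) = 94.0647; S(1,1) = 80.5584
  k=2: S(2,0) = 101.6446; S(2,1) = 87.0500; S(2,2) = 74.5509
  k=3: S(3,0) = 109.8354; S(3,1) = 94.0647; S(3,2) = 80.5584; S(3,3) = 68.9915
  k=4: S(4,0) = 118.6862; S(4,1) = 101.6446; S(4,2) = 87.0500; S(4,3) = 74.5509; S(4,4) = 63.8466
Terminal payoffs V(N, i) = max(K - S_T, 0):
  V(4,0) = 0.000000; V(4,1) = 0.000000; V(4,2) = 1.580000; V(4,3) = 14.079059; V(4,4) = 24.783442
Backward induction: V(k, i) = exp(-r*dt) * [p * V(k+1, i) + (1-p) * V(k+1, i+1)].
  V(3,0) = exp(-r*dt) * [p*0.000000 + (1-p)*0.000000] = 0.000000
  V(3,1) = exp(-r*dt) * [p*0.000000 + (1-p)*1.580000] = 0.773245
  V(3,2) = exp(-r*dt) * [p*1.580000 + (1-p)*14.079059] = 7.690184
  V(3,3) = exp(-r*dt) * [p*14.079059 + (1-p)*24.783442] = 19.257150
  V(2,0) = exp(-r*dt) * [p*0.000000 + (1-p)*0.773245] = 0.378423
  V(2,1) = exp(-r*dt) * [p*0.773245 + (1-p)*7.690184] = 4.155036
  V(2,2) = exp(-r*dt) * [p*7.690184 + (1-p)*19.257150] = 13.317912
  V(1,0) = exp(-r*dt) * [p*0.378423 + (1-p)*4.155036] = 2.225052
  V(1,1) = exp(-r*dt) * [p*4.155036 + (1-p)*13.317912] = 8.621426
  V(0,0) = exp(-r*dt) * [p*2.225052 + (1-p)*8.621426] = 5.345833


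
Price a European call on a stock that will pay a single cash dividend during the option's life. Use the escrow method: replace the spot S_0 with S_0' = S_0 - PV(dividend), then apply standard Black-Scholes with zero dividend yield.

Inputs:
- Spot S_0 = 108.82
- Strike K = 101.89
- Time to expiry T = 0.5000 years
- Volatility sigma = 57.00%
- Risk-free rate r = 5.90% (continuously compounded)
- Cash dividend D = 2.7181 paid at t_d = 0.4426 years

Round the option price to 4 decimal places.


PV(D) = D * exp(-r * t_d) = 2.7181 * 0.97422461 = 2.64803990
S_0' = S_0 - PV(D) = 108.8200 - 2.64803990 = 106.17196010
d1 = (ln(S_0'/K) + (r + sigma^2/2)*T) / (sigma*sqrt(T)) = 0.37685379
d2 = d1 - sigma*sqrt(T) = -0.02619708
exp(-rT) = 0.97093088
N(d1) = 0.64685887; N(d2) = 0.48955007
C = S_0' * N(d1) - K * exp(-rT) * N(d2) = 106.17196010 * 0.64685887 - 101.8900 * 0.97093088 * 0.48955007 = 20.2480

Answer: Price = 20.2480


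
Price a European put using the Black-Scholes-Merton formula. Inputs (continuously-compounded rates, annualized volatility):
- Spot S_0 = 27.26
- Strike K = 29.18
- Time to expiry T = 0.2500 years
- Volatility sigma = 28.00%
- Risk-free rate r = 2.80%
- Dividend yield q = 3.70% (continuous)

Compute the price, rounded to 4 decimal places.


Answer: Price = 2.7385

Derivation:
d1 = (ln(S/K) + (r - q + 0.5*sigma^2) * T) / (sigma * sqrt(T)) = -0.43223655
d2 = d1 - sigma * sqrt(T) = -0.57223655
exp(-rT) = 0.99302444; exp(-qT) = 0.99079265
P = K * exp(-rT) * N(-d2) - S_0 * exp(-qT) * N(-d1)
N(-d1) = 0.66721525; N(-d2) = 0.71641914
P = 29.1800 * 0.99302444 * 0.71641914 - 27.2600 * 0.99079265 * 0.66721525 = 2.7385


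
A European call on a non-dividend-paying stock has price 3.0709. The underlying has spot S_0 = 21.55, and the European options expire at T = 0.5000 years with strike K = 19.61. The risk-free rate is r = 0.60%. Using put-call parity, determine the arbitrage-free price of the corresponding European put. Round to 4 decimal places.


Put-call parity: C - P = S_0 * exp(-qT) - K * exp(-rT).
S_0 * exp(-qT) = 21.5500 * 1.00000000 = 21.55000000
K * exp(-rT) = 19.6100 * 0.99700450 = 19.55125816
P = C - S*exp(-qT) + K*exp(-rT)
P = 3.0709 - 21.55000000 + 19.55125816 = 1.0722

Answer: Put price = 1.0722


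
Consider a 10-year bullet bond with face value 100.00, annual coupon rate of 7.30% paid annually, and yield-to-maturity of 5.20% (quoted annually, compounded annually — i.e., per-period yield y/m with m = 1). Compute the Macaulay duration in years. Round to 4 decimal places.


Coupon per period c = face * coupon_rate / m = 7.300000
Periods per year m = 1; per-period yield y/m = 0.052000
Number of cashflows N = 10
Cashflows (t years, CF_t, discount factor 1/(1+y/m)^(m*t), PV):
  t = 1.0000: CF_t = 7.300000, DF = 0.950570, PV = 6.939163
  t = 2.0000: CF_t = 7.300000, DF = 0.903584, PV = 6.596163
  t = 3.0000: CF_t = 7.300000, DF = 0.858920, PV = 6.270117
  t = 4.0000: CF_t = 7.300000, DF = 0.816464, PV = 5.960187
  t = 5.0000: CF_t = 7.300000, DF = 0.776106, PV = 5.665577
  t = 6.0000: CF_t = 7.300000, DF = 0.737744, PV = 5.385530
  t = 7.0000: CF_t = 7.300000, DF = 0.701277, PV = 5.119325
  t = 8.0000: CF_t = 7.300000, DF = 0.666613, PV = 4.866278
  t = 9.0000: CF_t = 7.300000, DF = 0.633663, PV = 4.625740
  t = 10.0000: CF_t = 107.300000, DF = 0.602341, PV = 64.631216
Price P = sum_t PV_t = 116.059296
Macaulay numerator sum_t t * PV_t:
  t * PV_t at t = 1.0000: 6.939163
  t * PV_t at t = 2.0000: 13.192326
  t * PV_t at t = 3.0000: 18.810351
  t * PV_t at t = 4.0000: 23.840749
  t * PV_t at t = 5.0000: 28.327886
  t * PV_t at t = 6.0000: 32.313178
  t * PV_t at t = 7.0000: 35.835273
  t * PV_t at t = 8.0000: 38.930226
  t * PV_t at t = 9.0000: 41.631658
  t * PV_t at t = 10.0000: 646.312155
Macaulay duration D = (sum_t t * PV_t) / P = 886.132966 / 116.059296 = 7.635174

Answer: Macaulay duration = 7.6352 years


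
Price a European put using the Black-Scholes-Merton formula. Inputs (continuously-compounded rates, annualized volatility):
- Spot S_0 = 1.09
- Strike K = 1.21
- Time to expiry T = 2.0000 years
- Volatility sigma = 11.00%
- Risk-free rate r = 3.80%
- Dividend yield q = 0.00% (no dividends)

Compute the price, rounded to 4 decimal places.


Answer: Price = 0.0854

Derivation:
d1 = (ln(S/K) + (r - q + 0.5*sigma^2) * T) / (sigma * sqrt(T)) = -0.10505462
d2 = d1 - sigma * sqrt(T) = -0.26061811
exp(-rT) = 0.92681621; exp(-qT) = 1.00000000
P = K * exp(-rT) * N(-d2) - S_0 * exp(-qT) * N(-d1)
N(-d1) = 0.54183377; N(-d2) = 0.60280649
P = 1.2100 * 0.92681621 * 0.60280649 - 1.0900 * 1.00000000 * 0.54183377 = 0.0854


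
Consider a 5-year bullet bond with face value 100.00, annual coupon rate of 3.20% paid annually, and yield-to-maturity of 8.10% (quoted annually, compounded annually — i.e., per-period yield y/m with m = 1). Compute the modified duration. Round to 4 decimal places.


Answer: Modified duration = 4.3097

Derivation:
Coupon per period c = face * coupon_rate / m = 3.200000
Periods per year m = 1; per-period yield y/m = 0.081000
Number of cashflows N = 5
Cashflows (t years, CF_t, discount factor 1/(1+y/m)^(m*t), PV):
  t = 1.0000: CF_t = 3.200000, DF = 0.925069, PV = 2.960222
  t = 2.0000: CF_t = 3.200000, DF = 0.855753, PV = 2.738411
  t = 3.0000: CF_t = 3.200000, DF = 0.791631, PV = 2.533220
  t = 4.0000: CF_t = 3.200000, DF = 0.732314, PV = 2.343404
  t = 5.0000: CF_t = 103.200000, DF = 0.677441, PV = 69.911920
Price P = sum_t PV_t = 80.487177
First compute Macaulay numerator sum_t t * PV_t:
  t * PV_t at t = 1.0000: 2.960222
  t * PV_t at t = 2.0000: 5.476821
  t * PV_t at t = 3.0000: 7.599660
  t * PV_t at t = 4.0000: 9.373617
  t * PV_t at t = 5.0000: 349.559599
Macaulay duration D = 374.969919 / 80.487177 = 4.658754
Modified duration = D / (1 + y/m) = 4.658754 / (1 + 0.081000) = 4.309670


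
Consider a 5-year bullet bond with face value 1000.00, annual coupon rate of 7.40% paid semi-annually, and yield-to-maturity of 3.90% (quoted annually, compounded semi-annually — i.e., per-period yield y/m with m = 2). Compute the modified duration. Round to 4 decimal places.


Answer: Modified duration = 4.2466

Derivation:
Coupon per period c = face * coupon_rate / m = 37.000000
Periods per year m = 2; per-period yield y/m = 0.019500
Number of cashflows N = 10
Cashflows (t years, CF_t, discount factor 1/(1+y/m)^(m*t), PV):
  t = 0.5000: CF_t = 37.000000, DF = 0.980873, PV = 36.292300
  t = 1.0000: CF_t = 37.000000, DF = 0.962112, PV = 35.598136
  t = 1.5000: CF_t = 37.000000, DF = 0.943709, PV = 34.917250
  t = 2.0000: CF_t = 37.000000, DF = 0.925659, PV = 34.249387
  t = 2.5000: CF_t = 37.000000, DF = 0.907954, PV = 33.594298
  t = 3.0000: CF_t = 37.000000, DF = 0.890588, PV = 32.951739
  t = 3.5000: CF_t = 37.000000, DF = 0.873553, PV = 32.321471
  t = 4.0000: CF_t = 37.000000, DF = 0.856845, PV = 31.703257
  t = 4.5000: CF_t = 37.000000, DF = 0.840456, PV = 31.096868
  t = 5.0000: CF_t = 1037.000000, DF = 0.824380, PV = 854.882556
Price P = sum_t PV_t = 1157.607263
First compute Macaulay numerator sum_t t * PV_t:
  t * PV_t at t = 0.5000: 18.146150
  t * PV_t at t = 1.0000: 35.598136
  t * PV_t at t = 1.5000: 52.375875
  t * PV_t at t = 2.0000: 68.498774
  t * PV_t at t = 2.5000: 83.985746
  t * PV_t at t = 3.0000: 98.855218
  t * PV_t at t = 3.5000: 113.125147
  t * PV_t at t = 4.0000: 126.813029
  t * PV_t at t = 4.5000: 139.935907
  t * PV_t at t = 5.0000: 4274.412779
Macaulay duration D = 5011.746761 / 1157.607263 = 4.329402
Modified duration = D / (1 + y/m) = 4.329402 / (1 + 0.019500) = 4.246593


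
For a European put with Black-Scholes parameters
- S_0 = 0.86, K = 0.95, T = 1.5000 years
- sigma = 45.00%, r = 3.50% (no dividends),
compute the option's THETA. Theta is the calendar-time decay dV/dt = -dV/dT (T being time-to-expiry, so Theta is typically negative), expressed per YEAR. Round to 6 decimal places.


Answer: Theta = -0.041679

Derivation:
d1 = 0.1902353654; d2 = -0.3608998267
phi(d1) = 0.3917884394; exp(-qT) = 1.0000000000; exp(-rT) = 0.9488543211
Theta = -S*exp(-qT)*phi(d1)*sigma/(2*sqrt(T)) + r*K*exp(-rT)*N(-d2) - q*S*exp(-qT)*N(-d1)
N(-d1) = 0.4245623498; N(-d2) = 0.6409128334; sqrt(T) = 1.2247448714
Term 1 = -0.8600 * 1.0000000000 * 0.3917884394 * 0.4500 / (2 * 1.2247448714) = -0.0618994738
Term 2 = 0.0350 * 0.9500 * 0.9488543211 * 0.6409128334 = 0.0202204193
Term 3 = 0 (no dividend yield, q = 0)
Theta = -0.0618994738 + (0.0202204193) + (0.0000000000) = -0.041679


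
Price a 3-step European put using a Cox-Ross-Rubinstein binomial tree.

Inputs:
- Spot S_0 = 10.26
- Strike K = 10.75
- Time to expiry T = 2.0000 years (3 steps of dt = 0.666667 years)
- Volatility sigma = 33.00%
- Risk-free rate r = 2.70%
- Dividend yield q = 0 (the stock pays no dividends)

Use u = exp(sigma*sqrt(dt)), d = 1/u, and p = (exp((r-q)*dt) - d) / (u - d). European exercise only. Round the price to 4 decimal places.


dt = T/N = 0.666667
u = exp(sigma*sqrt(dt)) = 1.309236; d = 1/u = 0.763804
p = (exp((r-q)*dt) - d) / (u - d) = 0.466344
Discount per step: exp(-r*dt) = 0.982161
Stock lattice S(k, i) with i counting down-moves:
  k=0: S(0,0) = 10.2600
  k=1: S(1,0) = 13.4328; S(1,1) = 7.8366
  k=2: S(2,0) = 17.5867; S(2,1) = 10.2600; S(2,2) = 5.9857
  k=3: S(3,0) = 23.0251; S(3,1) = 13.4328; S(3,2) = 7.8366; S(3,3) = 4.5719
Terminal payoffs V(N, i) = max(K - S_T, 0):
  V(3,0) = 0.000000; V(3,1) = 0.000000; V(3,2) = 2.913369; V(3,3) = 6.178135
Backward induction: V(k, i) = exp(-r*dt) * [p * V(k+1, i) + (1-p) * V(k+1, i+1)].
  V(2,0) = exp(-r*dt) * [p*0.000000 + (1-p)*0.000000] = 0.000000
  V(2,1) = exp(-r*dt) * [p*0.000000 + (1-p)*2.913369] = 1.527003
  V(2,2) = exp(-r*dt) * [p*2.913369 + (1-p)*6.178135] = 4.572580
  V(1,0) = exp(-r*dt) * [p*0.000000 + (1-p)*1.527003] = 0.800358
  V(1,1) = exp(-r*dt) * [p*1.527003 + (1-p)*4.572580] = 3.096060
  V(0,0) = exp(-r*dt) * [p*0.800358 + (1-p)*3.096060] = 1.989341

Answer: Price = V(0,0) = 1.9893


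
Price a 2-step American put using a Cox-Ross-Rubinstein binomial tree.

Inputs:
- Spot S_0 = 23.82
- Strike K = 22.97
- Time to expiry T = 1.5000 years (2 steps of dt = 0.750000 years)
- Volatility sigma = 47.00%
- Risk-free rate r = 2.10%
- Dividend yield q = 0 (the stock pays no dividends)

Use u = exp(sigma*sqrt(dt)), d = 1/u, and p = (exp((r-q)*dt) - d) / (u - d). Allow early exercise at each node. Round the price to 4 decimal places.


dt = T/N = 0.750000
u = exp(sigma*sqrt(dt)) = 1.502352; d = 1/u = 0.665623
p = (exp((r-q)*dt) - d) / (u - d) = 0.418596
Discount per step: exp(-r*dt) = 0.984373
Stock lattice S(k, i) with i counting down-moves:
  k=0: S(0,0) = 23.8200
  k=1: S(1,0) = 35.7860; S(1,1) = 15.8551
  k=2: S(2,0) = 53.7632; S(2,1) = 23.8200; S(2,2) = 10.5535
Terminal payoffs V(N, i) = max(K - S_T, 0):
  V(2,0) = 0.000000; V(2,1) = 0.000000; V(2,2) = 12.416456
Backward induction: V(k, i) = exp(-r*dt) * [p * V(k+1, i) + (1-p) * V(k+1, i+1)]; then take max(V_cont, immediate exercise) for American.
  V(1,0) = exp(-r*dt) * [p*0.000000 + (1-p)*0.000000] = 0.000000; exercise = 0.000000; V(1,0) = max -> 0.000000
  V(1,1) = exp(-r*dt) * [p*0.000000 + (1-p)*12.416456] = 7.106165; exercise = 7.114862; V(1,1) = max -> 7.114862
  V(0,0) = exp(-r*dt) * [p*0.000000 + (1-p)*7.114862] = 4.071966; exercise = 0.000000; V(0,0) = max -> 4.071966

Answer: Price = V(0,0) = 4.0720


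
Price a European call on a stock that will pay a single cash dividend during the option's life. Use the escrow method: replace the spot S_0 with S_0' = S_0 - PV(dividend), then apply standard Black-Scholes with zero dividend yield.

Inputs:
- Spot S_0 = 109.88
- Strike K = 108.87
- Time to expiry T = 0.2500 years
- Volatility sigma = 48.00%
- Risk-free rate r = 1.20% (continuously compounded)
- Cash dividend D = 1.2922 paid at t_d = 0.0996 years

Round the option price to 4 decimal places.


PV(D) = D * exp(-r * t_d) = 1.2922 * 0.99880551 = 1.29065649
S_0' = S_0 - PV(D) = 109.8800 - 1.29065649 = 108.58934351
d1 = (ln(S_0'/K) + (r + sigma^2/2)*T) / (sigma*sqrt(T)) = 0.12174486
d2 = d1 - sigma*sqrt(T) = -0.11825514
exp(-rT) = 0.99700450
N(d1) = 0.54844946; N(d2) = 0.45293275
C = S_0' * N(d1) - K * exp(-rT) * N(d2) = 108.58934351 * 0.54844946 - 108.8700 * 0.99700450 * 0.45293275 = 10.3927

Answer: Price = 10.3927


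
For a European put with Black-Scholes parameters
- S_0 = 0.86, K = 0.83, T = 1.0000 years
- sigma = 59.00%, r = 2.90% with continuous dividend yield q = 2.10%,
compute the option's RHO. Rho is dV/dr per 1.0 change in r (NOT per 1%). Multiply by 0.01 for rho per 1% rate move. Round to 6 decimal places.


d1 = 0.3687401499; d2 = -0.2212598501
phi(d1) = 0.3727217254; exp(-qT) = 0.9792189646; exp(-rT) = 0.9714164645
N(-d2) = 0.5875549449
Rho = -K*T*exp(-rT)*N(-d2) = -0.8300 * 1.0000 * 0.9714164645 * 0.5875549449 = -0.473731

Answer: Rho = -0.473731


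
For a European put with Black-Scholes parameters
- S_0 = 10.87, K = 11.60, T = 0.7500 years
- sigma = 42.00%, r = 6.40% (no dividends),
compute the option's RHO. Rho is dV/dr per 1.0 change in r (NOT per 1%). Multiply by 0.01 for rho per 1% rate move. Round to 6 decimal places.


Answer: Rho = -4.895832

Derivation:
d1 = 0.1351318630; d2 = -0.2285988066
phi(d1) = 0.3953163916; exp(-qT) = 1.0000000000; exp(-rT) = 0.9531337871
N(-d2) = 0.5904096239
Rho = -K*T*exp(-rT)*N(-d2) = -11.6000 * 0.7500 * 0.9531337871 * 0.5904096239 = -4.895832


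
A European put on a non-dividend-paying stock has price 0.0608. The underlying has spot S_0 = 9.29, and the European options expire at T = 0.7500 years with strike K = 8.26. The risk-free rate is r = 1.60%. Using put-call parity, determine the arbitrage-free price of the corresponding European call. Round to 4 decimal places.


Put-call parity: C - P = S_0 * exp(-qT) - K * exp(-rT).
S_0 * exp(-qT) = 9.2900 * 1.00000000 = 9.29000000
K * exp(-rT) = 8.2600 * 0.98807171 = 8.16147235
C = P + S*exp(-qT) - K*exp(-rT)
C = 0.0608 + 9.29000000 - 8.16147235 = 1.1893

Answer: Call price = 1.1893


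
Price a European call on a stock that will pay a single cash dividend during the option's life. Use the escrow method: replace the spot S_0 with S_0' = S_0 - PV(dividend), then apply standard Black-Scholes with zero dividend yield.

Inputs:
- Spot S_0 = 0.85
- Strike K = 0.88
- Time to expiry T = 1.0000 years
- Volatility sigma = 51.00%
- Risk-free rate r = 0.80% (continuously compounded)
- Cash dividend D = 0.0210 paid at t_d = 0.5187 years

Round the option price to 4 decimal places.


Answer: Price = 0.1502

Derivation:
PV(D) = D * exp(-r * t_d) = 0.0210 * 0.99585900 = 0.02091304
S_0' = S_0 - PV(D) = 0.8500 - 0.02091304 = 0.82908696
d1 = (ln(S_0'/K) + (r + sigma^2/2)*T) / (sigma*sqrt(T)) = 0.15382969
d2 = d1 - sigma*sqrt(T) = -0.35617031
exp(-rT) = 0.99203191
N(d1) = 0.56112799; N(d2) = 0.36085651
C = S_0' * N(d1) - K * exp(-rT) * N(d2) = 0.82908696 * 0.56112799 - 0.8800 * 0.99203191 * 0.36085651 = 0.1502


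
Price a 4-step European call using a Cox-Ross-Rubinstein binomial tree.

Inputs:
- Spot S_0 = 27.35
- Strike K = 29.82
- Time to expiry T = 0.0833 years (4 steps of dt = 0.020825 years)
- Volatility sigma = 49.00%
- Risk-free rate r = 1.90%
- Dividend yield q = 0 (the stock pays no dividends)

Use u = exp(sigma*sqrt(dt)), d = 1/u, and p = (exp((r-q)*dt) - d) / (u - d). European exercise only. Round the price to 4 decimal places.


dt = T/N = 0.020825
u = exp(sigma*sqrt(dt)) = 1.073271; d = 1/u = 0.931731
p = (exp((r-q)*dt) - d) / (u - d) = 0.485126
Discount per step: exp(-r*dt) = 0.999604
Stock lattice S(k, i) with i counting down-moves:
  k=0: S(0,0) = 27.3500
  k=1: S(1,0) = 29.3540; S(1,1) = 25.4828
  k=2: S(2,0) = 31.5048; S(2,1) = 27.3500; S(2,2) = 23.7431
  k=3: S(3,0) = 33.8132; S(3,1) = 29.3540; S(3,2) = 25.4828; S(3,3) = 22.1222
  k=4: S(4,0) = 36.2907; S(4,1) = 31.5048; S(4,2) = 27.3500; S(4,3) = 23.7431; S(4,4) = 20.6120
Terminal payoffs V(N, i) = max(S_T - K, 0):
  V(4,0) = 6.470702; V(4,1) = 1.684773; V(4,2) = 0.000000; V(4,3) = 0.000000; V(4,4) = 0.000000
Backward induction: V(k, i) = exp(-r*dt) * [p * V(k+1, i) + (1-p) * V(k+1, i+1)].
  V(3,0) = exp(-r*dt) * [p*6.470702 + (1-p)*1.684773] = 4.004965
  V(3,1) = exp(-r*dt) * [p*1.684773 + (1-p)*0.000000] = 0.817003
  V(3,2) = exp(-r*dt) * [p*0.000000 + (1-p)*0.000000] = 0.000000
  V(3,3) = exp(-r*dt) * [p*0.000000 + (1-p)*0.000000] = 0.000000
  V(2,0) = exp(-r*dt) * [p*4.004965 + (1-p)*0.817003] = 2.362630
  V(2,1) = exp(-r*dt) * [p*0.817003 + (1-p)*0.000000] = 0.396192
  V(2,2) = exp(-r*dt) * [p*0.000000 + (1-p)*0.000000] = 0.000000
  V(1,0) = exp(-r*dt) * [p*2.362630 + (1-p)*0.396192] = 1.349627
  V(1,1) = exp(-r*dt) * [p*0.396192 + (1-p)*0.000000] = 0.192127
  V(0,0) = exp(-r*dt) * [p*1.349627 + (1-p)*0.192127] = 0.753362

Answer: Price = V(0,0) = 0.7534


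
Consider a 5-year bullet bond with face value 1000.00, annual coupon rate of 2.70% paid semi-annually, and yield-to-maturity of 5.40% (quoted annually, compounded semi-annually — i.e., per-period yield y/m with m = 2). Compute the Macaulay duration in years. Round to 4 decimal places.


Coupon per period c = face * coupon_rate / m = 13.500000
Periods per year m = 2; per-period yield y/m = 0.027000
Number of cashflows N = 10
Cashflows (t years, CF_t, discount factor 1/(1+y/m)^(m*t), PV):
  t = 0.5000: CF_t = 13.500000, DF = 0.973710, PV = 13.145083
  t = 1.0000: CF_t = 13.500000, DF = 0.948111, PV = 12.799496
  t = 1.5000: CF_t = 13.500000, DF = 0.923185, PV = 12.462995
  t = 2.0000: CF_t = 13.500000, DF = 0.898914, PV = 12.135341
  t = 2.5000: CF_t = 13.500000, DF = 0.875282, PV = 11.816301
  t = 3.0000: CF_t = 13.500000, DF = 0.852270, PV = 11.505649
  t = 3.5000: CF_t = 13.500000, DF = 0.829864, PV = 11.203163
  t = 4.0000: CF_t = 13.500000, DF = 0.808047, PV = 10.908630
  t = 4.5000: CF_t = 13.500000, DF = 0.786803, PV = 10.621841
  t = 5.0000: CF_t = 1013.500000, DF = 0.766118, PV = 776.460410
Price P = sum_t PV_t = 883.058910
Macaulay numerator sum_t t * PV_t:
  t * PV_t at t = 0.5000: 6.572541
  t * PV_t at t = 1.0000: 12.799496
  t * PV_t at t = 1.5000: 18.694493
  t * PV_t at t = 2.0000: 24.270683
  t * PV_t at t = 2.5000: 29.540753
  t * PV_t at t = 3.0000: 34.516946
  t * PV_t at t = 3.5000: 39.211071
  t * PV_t at t = 4.0000: 43.634521
  t * PV_t at t = 4.5000: 47.798282
  t * PV_t at t = 5.0000: 3882.302051
Macaulay duration D = (sum_t t * PV_t) / P = 4139.340838 / 883.058910 = 4.687502

Answer: Macaulay duration = 4.6875 years


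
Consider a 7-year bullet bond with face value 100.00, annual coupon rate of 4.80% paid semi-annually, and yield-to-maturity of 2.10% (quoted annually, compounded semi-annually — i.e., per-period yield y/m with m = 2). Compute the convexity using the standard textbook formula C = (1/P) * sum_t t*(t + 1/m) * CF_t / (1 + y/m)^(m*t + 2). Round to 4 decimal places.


Answer: Convexity = 42.8157

Derivation:
Coupon per period c = face * coupon_rate / m = 2.400000
Periods per year m = 2; per-period yield y/m = 0.010500
Number of cashflows N = 14
Cashflows (t years, CF_t, discount factor 1/(1+y/m)^(m*t), PV):
  t = 0.5000: CF_t = 2.400000, DF = 0.989609, PV = 2.375062
  t = 1.0000: CF_t = 2.400000, DF = 0.979326, PV = 2.350383
  t = 1.5000: CF_t = 2.400000, DF = 0.969150, PV = 2.325960
  t = 2.0000: CF_t = 2.400000, DF = 0.959080, PV = 2.301791
  t = 2.5000: CF_t = 2.400000, DF = 0.949114, PV = 2.277874
  t = 3.0000: CF_t = 2.400000, DF = 0.939252, PV = 2.254205
  t = 3.5000: CF_t = 2.400000, DF = 0.929492, PV = 2.230781
  t = 4.0000: CF_t = 2.400000, DF = 0.919834, PV = 2.207602
  t = 4.5000: CF_t = 2.400000, DF = 0.910276, PV = 2.184663
  t = 5.0000: CF_t = 2.400000, DF = 0.900818, PV = 2.161962
  t = 5.5000: CF_t = 2.400000, DF = 0.891457, PV = 2.139497
  t = 6.0000: CF_t = 2.400000, DF = 0.882194, PV = 2.117266
  t = 6.5000: CF_t = 2.400000, DF = 0.873027, PV = 2.095266
  t = 7.0000: CF_t = 102.400000, DF = 0.863956, PV = 88.469079
Price P = sum_t PV_t = 117.491391
Convexity numerator sum_t t*(t + 1/m) * CF_t / (1+y/m)^(m*t + 2):
  t = 0.5000: term = 1.162980
  t = 1.0000: term = 3.452687
  t = 1.5000: term = 6.833621
  t = 2.0000: term = 11.271023
  t = 2.5000: term = 16.730861
  t = 3.0000: term = 23.179817
  t = 3.5000: term = 30.585277
  t = 4.0000: term = 38.915317
  t = 4.5000: term = 48.138690
  t = 5.0000: term = 58.224816
  t = 5.5000: term = 69.143769
  t = 6.0000: term = 80.866268
  t = 6.5000: term = 93.363660
  t = 7.0000: term = 4548.604476
Convexity = (1/P) * sum = 5030.473261 / 117.491391 = 42.815676


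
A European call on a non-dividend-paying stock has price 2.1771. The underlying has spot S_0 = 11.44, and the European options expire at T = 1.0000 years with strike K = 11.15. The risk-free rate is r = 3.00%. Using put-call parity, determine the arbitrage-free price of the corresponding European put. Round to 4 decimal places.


Put-call parity: C - P = S_0 * exp(-qT) - K * exp(-rT).
S_0 * exp(-qT) = 11.4400 * 1.00000000 = 11.44000000
K * exp(-rT) = 11.1500 * 0.97044553 = 10.82046770
P = C - S*exp(-qT) + K*exp(-rT)
P = 2.1771 - 11.44000000 + 10.82046770 = 1.5576

Answer: Put price = 1.5576


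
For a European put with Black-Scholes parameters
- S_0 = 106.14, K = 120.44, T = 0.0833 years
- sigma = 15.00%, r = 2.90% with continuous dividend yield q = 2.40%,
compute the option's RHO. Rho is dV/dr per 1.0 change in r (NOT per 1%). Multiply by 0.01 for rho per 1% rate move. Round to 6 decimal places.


Answer: Rho = -9.991566

Derivation:
d1 = -2.8882320540; d2 = -2.9315246631
phi(d1) = 0.0061587544; exp(-qT) = 0.9980027971; exp(-rT) = 0.9975872155
N(-d2) = 0.9983134871
Rho = -K*T*exp(-rT)*N(-d2) = -120.4400 * 0.0833 * 0.9975872155 * 0.9983134871 = -9.991566


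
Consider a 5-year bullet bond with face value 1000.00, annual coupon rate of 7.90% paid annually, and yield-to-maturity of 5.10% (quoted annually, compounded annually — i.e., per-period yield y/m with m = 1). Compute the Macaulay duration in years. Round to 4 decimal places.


Answer: Macaulay duration = 4.3612 years

Derivation:
Coupon per period c = face * coupon_rate / m = 79.000000
Periods per year m = 1; per-period yield y/m = 0.051000
Number of cashflows N = 5
Cashflows (t years, CF_t, discount factor 1/(1+y/m)^(m*t), PV):
  t = 1.0000: CF_t = 79.000000, DF = 0.951475, PV = 75.166508
  t = 2.0000: CF_t = 79.000000, DF = 0.905304, PV = 71.519037
  t = 3.0000: CF_t = 79.000000, DF = 0.861374, PV = 68.048561
  t = 4.0000: CF_t = 79.000000, DF = 0.819576, PV = 64.746490
  t = 5.0000: CF_t = 1079.000000, DF = 0.779806, PV = 841.410378
Price P = sum_t PV_t = 1120.890974
Macaulay numerator sum_t t * PV_t:
  t * PV_t at t = 1.0000: 75.166508
  t * PV_t at t = 2.0000: 143.038074
  t * PV_t at t = 3.0000: 204.145682
  t * PV_t at t = 4.0000: 258.985959
  t * PV_t at t = 5.0000: 4207.051892
Macaulay duration D = (sum_t t * PV_t) / P = 4888.388115 / 1120.890974 = 4.361163


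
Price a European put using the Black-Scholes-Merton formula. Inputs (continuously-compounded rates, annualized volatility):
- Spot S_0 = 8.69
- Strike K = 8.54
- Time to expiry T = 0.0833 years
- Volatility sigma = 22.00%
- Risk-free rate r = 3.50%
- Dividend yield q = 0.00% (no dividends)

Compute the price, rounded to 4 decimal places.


Answer: Price = 0.1415

Derivation:
d1 = (ln(S/K) + (r - q + 0.5*sigma^2) * T) / (sigma * sqrt(T)) = 0.35188598
d2 = d1 - sigma * sqrt(T) = 0.28839016
exp(-rT) = 0.99708875; exp(-qT) = 1.00000000
P = K * exp(-rT) * N(-d2) - S_0 * exp(-qT) * N(-d1)
N(-d1) = 0.36246189; N(-d2) = 0.38652405
P = 8.5400 * 0.99708875 * 0.38652405 - 8.6900 * 1.00000000 * 0.36246189 = 0.1415


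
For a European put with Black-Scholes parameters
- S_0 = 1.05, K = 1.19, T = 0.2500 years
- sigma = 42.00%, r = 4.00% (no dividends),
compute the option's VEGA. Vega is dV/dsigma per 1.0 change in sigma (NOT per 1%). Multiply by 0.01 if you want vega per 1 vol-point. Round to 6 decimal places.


d1 = -0.4433959188; d2 = -0.6533959188
phi(d1) = 0.3615920980; exp(-qT) = 1.0000000000; exp(-rT) = 0.9900498337
Vega = S * exp(-qT) * phi(d1) * sqrt(T) = 1.0500 * 1.0000000000 * 0.3615920980 * 0.5000000000 = 0.189836

Answer: Vega = 0.189836


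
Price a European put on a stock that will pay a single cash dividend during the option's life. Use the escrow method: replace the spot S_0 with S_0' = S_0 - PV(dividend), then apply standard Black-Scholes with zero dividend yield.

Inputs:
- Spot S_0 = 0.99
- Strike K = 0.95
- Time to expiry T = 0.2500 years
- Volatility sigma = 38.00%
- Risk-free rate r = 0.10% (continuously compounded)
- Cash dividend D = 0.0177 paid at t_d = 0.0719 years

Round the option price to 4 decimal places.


PV(D) = D * exp(-r * t_d) = 0.0177 * 0.99992810 = 0.01769873
S_0' = S_0 - PV(D) = 0.9900 - 0.01769873 = 0.97230127
d1 = (ln(S_0'/K) + (r + sigma^2/2)*T) / (sigma*sqrt(T)) = 0.21844065
d2 = d1 - sigma*sqrt(T) = 0.02844065
exp(-rT) = 0.99975003
N(-d1) = 0.41354290; N(-d2) = 0.48865535
P = K * exp(-rT) * N(-d2) - S_0' * N(-d1) = 0.9500 * 0.99975003 * 0.48865535 - 0.97230127 * 0.41354290 = 0.0620

Answer: Price = 0.0620


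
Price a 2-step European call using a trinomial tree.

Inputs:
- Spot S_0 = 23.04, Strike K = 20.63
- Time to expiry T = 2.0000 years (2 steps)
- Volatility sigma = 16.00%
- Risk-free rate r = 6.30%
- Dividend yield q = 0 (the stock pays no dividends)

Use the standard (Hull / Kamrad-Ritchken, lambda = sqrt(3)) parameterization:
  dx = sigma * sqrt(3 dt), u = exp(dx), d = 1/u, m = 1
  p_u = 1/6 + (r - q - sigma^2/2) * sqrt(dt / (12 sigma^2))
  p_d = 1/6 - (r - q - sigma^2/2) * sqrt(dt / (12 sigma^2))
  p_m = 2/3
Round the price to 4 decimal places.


Answer: Price = V(0,0) = 5.1171

Derivation:
dt = T/N = 1.000000; dx = sigma*sqrt(3*dt) = 0.277128
u = exp(dx) = 1.319335; d = 1/u = 0.757957
p_u = 0.257238, p_m = 0.666667, p_d = 0.076095
Discount per step: exp(-r*dt) = 0.938943
Stock lattice S(k, j) with j the centered position index:
  k=0: S(0,+0) = 23.0400
  k=1: S(1,-1) = 17.4633; S(1,+0) = 23.0400; S(1,+1) = 30.3975
  k=2: S(2,-2) = 13.2365; S(2,-1) = 17.4633; S(2,+0) = 23.0400; S(2,+1) = 30.3975; S(2,+2) = 40.1045
Terminal payoffs V(N, j) = max(S_T - K, 0):
  V(2,-2) = 0.000000; V(2,-1) = 0.000000; V(2,+0) = 2.410000; V(2,+1) = 9.767488; V(2,+2) = 19.474482
Backward induction: V(k, j) = exp(-r*dt) * [p_u * V(k+1, j+1) + p_m * V(k+1, j) + p_d * V(k+1, j-1)]
  V(1,-1) = exp(-r*dt) * [p_u*2.410000 + p_m*0.000000 + p_d*0.000000] = 0.582093
  V(1,+0) = exp(-r*dt) * [p_u*9.767488 + p_m*2.410000 + p_d*0.000000] = 3.867734
  V(1,+1) = exp(-r*dt) * [p_u*19.474482 + p_m*9.767488 + p_d*2.410000] = 10.989989
  V(0,+0) = exp(-r*dt) * [p_u*10.989989 + p_m*3.867734 + p_d*0.582093] = 5.117084
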